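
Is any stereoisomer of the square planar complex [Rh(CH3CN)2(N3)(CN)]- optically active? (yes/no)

A square has two trans pairs of vertices; adjacent vertices are cis.
The distinct arrangements are (2 in all): CH3CN cis; CH3CN trans.
Each arrangement has an internal mirror plane or centre of symmetry, so none is chiral.

no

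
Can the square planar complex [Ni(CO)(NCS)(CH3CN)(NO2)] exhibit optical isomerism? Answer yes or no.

no

A square has two trans pairs of vertices; adjacent vertices are cis.
Working through the distinct placements yields 3 geometric isomers: (CH3CN/NCS trans, CO/NO2 trans); (CH3CN/NO2 trans, CO/NCS trans); (CH3CN/CO trans, NCS/NO2 trans).
Each arrangement has an internal mirror plane or centre of symmetry, so none is chiral.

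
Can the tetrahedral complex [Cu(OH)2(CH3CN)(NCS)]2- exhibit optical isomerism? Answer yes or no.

In a tetrahedral complex all four positions are equivalent and every pair of ligands is adjacent — there is no cis/trans distinction.
Only one geometric arrangement is possible.

no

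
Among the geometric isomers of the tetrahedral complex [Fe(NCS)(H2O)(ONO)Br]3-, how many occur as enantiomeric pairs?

In a tetrahedral complex all four positions are equivalent and every pair of ligands is adjacent — there is no cis/trans distinction.
Only one geometric arrangement is possible; it has no improper symmetry element, so it exists as a pair of enantiomers (2 stereoisomers).

1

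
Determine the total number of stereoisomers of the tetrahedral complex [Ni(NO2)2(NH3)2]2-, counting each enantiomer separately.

In a tetrahedral complex all four positions are equivalent and every pair of ligands is adjacent — there is no cis/trans distinction.
Only one geometric arrangement is possible.

1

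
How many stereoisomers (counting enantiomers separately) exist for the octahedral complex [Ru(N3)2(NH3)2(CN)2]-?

An octahedron has six vertices in three trans pairs; every non-trans pair is cis.
There are 5 geometric isomers: N3 trans, NH3 trans, CN trans; N3 cis, NH3 cis, CN trans; N3 cis, NH3 trans, CN cis; N3 cis, NH3 cis, CN cis (chiral); N3 trans, NH3 cis, CN cis.
One of these lacks any improper symmetry element and so occurs as an enantiomeric pair, giving 5 + 1 = 6 stereoisomers in total.

6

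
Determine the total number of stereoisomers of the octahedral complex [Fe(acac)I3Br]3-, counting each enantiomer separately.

The six octahedral sites form three mutually perpendicular trans pairs.
Each acac is bidentate and must span two cis positions.
The distinct arrangements are (2 in all): I fac; I mer.
Each arrangement has an internal mirror plane or centre of symmetry, so none is chiral.

2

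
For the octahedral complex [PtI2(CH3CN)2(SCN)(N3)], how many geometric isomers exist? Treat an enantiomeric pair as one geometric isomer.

The six octahedral sites form three mutually perpendicular trans pairs.
Working through the distinct placements yields 6 geometric isomers: I trans, CH3CN trans; I cis, CH3CN trans; I cis, CH3CN cis (3 arrangements, 2 chiral); I trans, CH3CN cis.

6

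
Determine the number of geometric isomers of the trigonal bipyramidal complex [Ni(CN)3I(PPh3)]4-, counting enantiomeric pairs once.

A trigonal bipyramid has two axial and three equatorial sites, which are chemically inequivalent.
There are 4 geometric isomers: I equatorial, PPh3 equatorial; I axial, PPh3 equatorial; I equatorial, PPh3 axial; I axial, PPh3 axial.

4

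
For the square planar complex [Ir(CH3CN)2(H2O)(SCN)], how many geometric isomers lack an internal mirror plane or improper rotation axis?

A square has two trans pairs of vertices; adjacent vertices are cis.
There are 2 geometric isomers: CH3CN cis; CH3CN trans.
Each arrangement has an internal mirror plane or centre of symmetry, so none is chiral.

0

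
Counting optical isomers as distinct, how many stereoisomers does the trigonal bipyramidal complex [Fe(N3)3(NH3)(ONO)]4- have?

4

A trigonal bipyramid has two axial and three equatorial sites, which are chemically inequivalent.
There are 4 geometric isomers: NH3 equatorial, ONO equatorial; NH3 axial, ONO equatorial; NH3 equatorial, ONO axial; NH3 axial, ONO axial.
Each arrangement has an internal mirror plane or centre of symmetry, so none is chiral.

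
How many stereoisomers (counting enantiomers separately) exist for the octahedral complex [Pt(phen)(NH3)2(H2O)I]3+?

In an octahedral complex each vertex has one trans partner and four cis neighbours.
Each phen is bidentate and must span two cis positions.
The distinct arrangements are (4 in all): NH3 cis (3 arrangements, 2 chiral); NH3 trans.
Of these, 2 lack any improper symmetry element and so occur as enantiomeric pairs, giving 4 + 2 = 6 stereoisomers in total.

6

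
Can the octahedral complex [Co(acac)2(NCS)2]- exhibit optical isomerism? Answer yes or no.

In an octahedral complex each vertex has one trans partner and four cis neighbours.
Each acac is bidentate and must span two cis positions.
The distinct arrangements are (2 in all): NCS trans; NCS cis (chiral).
One of these lacks any improper symmetry element and so occurs as an enantiomeric pair, giving 2 + 1 = 3 stereoisomers in total.

yes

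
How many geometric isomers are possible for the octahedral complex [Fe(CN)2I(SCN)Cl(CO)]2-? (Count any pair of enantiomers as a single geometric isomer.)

9

In an octahedral complex each vertex has one trans partner and four cis neighbours.
Placing the ligands in turn and identifying arrangements related by rotation or reflection leaves 9 distinct geometric isomers.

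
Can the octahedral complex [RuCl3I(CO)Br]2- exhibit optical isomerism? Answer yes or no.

The six octahedral sites form three mutually perpendicular trans pairs.
Working through the distinct placements yields 4 geometric isomers: Cl mer (3 arrangements); Cl fac (chiral).
One of these lacks any improper symmetry element and so occurs as an enantiomeric pair, giving 4 + 1 = 5 stereoisomers in total.

yes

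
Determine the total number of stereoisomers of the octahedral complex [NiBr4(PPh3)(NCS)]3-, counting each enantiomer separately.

An octahedron has six vertices in three trans pairs; every non-trans pair is cis.
Systematic placement gives 2 geometric isomers: PPh3 and NCS mutually trans; PPh3 and NCS mutually cis.
Each arrangement has an internal mirror plane or centre of symmetry, so none is chiral.

2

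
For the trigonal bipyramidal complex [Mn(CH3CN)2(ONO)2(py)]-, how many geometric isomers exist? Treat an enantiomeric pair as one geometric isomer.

5

In a trigonal bipyramid the two axial positions differ from the three equatorial ones.
Systematic enumeration (placing each ligand type in turn and discarding arrangements equivalent by rotation or reflection) gives 5 geometric isomers.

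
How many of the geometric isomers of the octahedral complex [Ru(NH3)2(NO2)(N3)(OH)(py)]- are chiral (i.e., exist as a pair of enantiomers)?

The six octahedral sites form three mutually perpendicular trans pairs.
Placing the ligands in turn and identifying arrangements related by rotation or reflection leaves 9 distinct geometric isomers.
Of these, 6 lack any improper symmetry element and so occur as enantiomeric pairs, giving 9 + 6 = 15 stereoisomers in total.

6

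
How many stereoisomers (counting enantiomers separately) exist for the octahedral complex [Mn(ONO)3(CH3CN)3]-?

There are 2 geometric isomers: ONO mer; ONO fac.
Each arrangement has an internal mirror plane or centre of symmetry, so none is chiral.

2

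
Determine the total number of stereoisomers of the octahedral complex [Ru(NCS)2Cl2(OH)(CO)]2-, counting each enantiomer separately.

8

In an octahedral complex each vertex has one trans partner and four cis neighbours.
There are 6 geometric isomers: NCS cis, Cl cis (3 arrangements, 2 chiral); NCS trans, Cl cis; NCS cis, Cl trans; NCS trans, Cl trans.
Of these, 2 lack any improper symmetry element and so occur as enantiomeric pairs, giving 6 + 2 = 8 stereoisomers in total.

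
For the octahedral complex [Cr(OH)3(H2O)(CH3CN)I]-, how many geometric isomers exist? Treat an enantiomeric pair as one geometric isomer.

An octahedron has six vertices in three trans pairs; every non-trans pair is cis.
Systematic placement gives 4 geometric isomers: OH mer (3 arrangements); OH fac (chiral).

4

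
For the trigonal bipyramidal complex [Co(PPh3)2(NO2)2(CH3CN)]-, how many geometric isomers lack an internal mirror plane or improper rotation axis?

1

Systematic enumeration (placing each ligand type in turn and discarding arrangements equivalent by rotation or reflection) gives 5 geometric isomers.
One of these lacks any improper symmetry element and so occurs as an enantiomeric pair, giving 5 + 1 = 6 stereoisomers in total.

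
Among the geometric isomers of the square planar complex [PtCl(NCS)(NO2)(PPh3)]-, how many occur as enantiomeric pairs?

The distinct arrangements are (3 in all): (Cl/NO2 trans, NCS/PPh3 trans); (Cl/PPh3 trans, NCS/NO2 trans); (Cl/NCS trans, NO2/PPh3 trans).
Each arrangement has an internal mirror plane or centre of symmetry, so none is chiral.

0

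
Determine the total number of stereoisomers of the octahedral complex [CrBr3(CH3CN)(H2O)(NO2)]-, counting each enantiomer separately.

There are 4 geometric isomers: Br mer (3 arrangements); Br fac (chiral).
One of these lacks any improper symmetry element and so occurs as an enantiomeric pair, giving 4 + 1 = 5 stereoisomers in total.

5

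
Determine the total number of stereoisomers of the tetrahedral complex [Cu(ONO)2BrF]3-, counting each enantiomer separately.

In a tetrahedral complex all four positions are equivalent and every pair of ligands is adjacent — there is no cis/trans distinction.
Only one geometric arrangement is possible.

1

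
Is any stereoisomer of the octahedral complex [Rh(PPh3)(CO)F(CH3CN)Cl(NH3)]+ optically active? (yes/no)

yes

An octahedron has six vertices in three trans pairs; every non-trans pair is cis.
Systematic enumeration (placing each ligand type in turn and discarding arrangements equivalent by rotation or reflection) gives 15 geometric isomers.
Of these, 15 lack any improper symmetry element and so occur as enantiomeric pairs, giving 15 + 15 = 30 stereoisomers in total.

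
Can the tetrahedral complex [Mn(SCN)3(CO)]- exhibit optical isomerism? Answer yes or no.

Only one geometric arrangement is possible.

no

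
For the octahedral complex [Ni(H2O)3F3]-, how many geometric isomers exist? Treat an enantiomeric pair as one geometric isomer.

An octahedron has six vertices in three trans pairs; every non-trans pair is cis.
Working through the distinct placements yields 2 geometric isomers: H2O mer; H2O fac.

2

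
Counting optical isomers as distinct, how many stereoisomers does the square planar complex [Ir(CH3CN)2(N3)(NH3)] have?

2

A square has two trans pairs of vertices; adjacent vertices are cis.
Systematic placement gives 2 geometric isomers: CH3CN cis; CH3CN trans.
Each arrangement has an internal mirror plane or centre of symmetry, so none is chiral.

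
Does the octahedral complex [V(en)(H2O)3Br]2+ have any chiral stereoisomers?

Each en is bidentate and must span two cis positions.
Systematic placement gives 2 geometric isomers: H2O fac; H2O mer.
Each arrangement has an internal mirror plane or centre of symmetry, so none is chiral.

no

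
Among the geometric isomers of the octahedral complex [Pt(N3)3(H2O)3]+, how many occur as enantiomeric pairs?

0

An octahedron has six vertices in three trans pairs; every non-trans pair is cis.
The distinct arrangements are (2 in all): N3 mer; N3 fac.
Each arrangement has an internal mirror plane or centre of symmetry, so none is chiral.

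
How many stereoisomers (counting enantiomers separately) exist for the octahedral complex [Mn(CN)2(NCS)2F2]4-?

There are 5 geometric isomers: CN trans, NCS trans, F trans; CN trans, NCS cis, F cis; CN cis, NCS trans, F cis; CN cis, NCS cis, F cis (chiral); CN cis, NCS cis, F trans.
One of these lacks any improper symmetry element and so occurs as an enantiomeric pair, giving 5 + 1 = 6 stereoisomers in total.

6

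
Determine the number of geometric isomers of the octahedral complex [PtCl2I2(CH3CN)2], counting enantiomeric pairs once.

An octahedron has six vertices in three trans pairs; every non-trans pair is cis.
Systematic placement gives 5 geometric isomers: Cl trans, I trans, CH3CN trans; Cl cis, I cis, CH3CN trans; Cl cis, I trans, CH3CN cis; Cl cis, I cis, CH3CN cis (chiral); Cl trans, I cis, CH3CN cis.

5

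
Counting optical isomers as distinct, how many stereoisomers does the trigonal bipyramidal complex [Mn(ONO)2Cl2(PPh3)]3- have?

A trigonal bipyramid has two axial and three equatorial sites, which are chemically inequivalent.
Placing the ligands in turn and identifying arrangements related by rotation or reflection leaves 5 distinct geometric isomers.
One of these lacks any improper symmetry element and so occurs as an enantiomeric pair, giving 5 + 1 = 6 stereoisomers in total.

6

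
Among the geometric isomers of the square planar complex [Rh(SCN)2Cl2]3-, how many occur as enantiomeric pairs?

A square has two trans pairs of vertices; adjacent vertices are cis.
There are 2 geometric isomers: SCN cis; SCN trans.
Each arrangement has an internal mirror plane or centre of symmetry, so none is chiral.

0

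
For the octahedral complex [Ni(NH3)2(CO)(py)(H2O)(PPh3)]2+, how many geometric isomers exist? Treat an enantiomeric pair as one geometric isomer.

9

In an octahedral complex each vertex has one trans partner and four cis neighbours.
Systematic enumeration (placing each ligand type in turn and discarding arrangements equivalent by rotation or reflection) gives 9 geometric isomers.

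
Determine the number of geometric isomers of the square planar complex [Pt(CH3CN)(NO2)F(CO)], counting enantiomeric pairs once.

3

The distinct arrangements are (3 in all): (CH3CN/F trans, CO/NO2 trans); (CH3CN/NO2 trans, CO/F trans); (CH3CN/CO trans, F/NO2 trans).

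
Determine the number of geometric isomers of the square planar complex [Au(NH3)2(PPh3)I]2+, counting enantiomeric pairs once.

2

A square has two trans pairs of vertices; adjacent vertices are cis.
The distinct arrangements are (2 in all): NH3 cis; NH3 trans.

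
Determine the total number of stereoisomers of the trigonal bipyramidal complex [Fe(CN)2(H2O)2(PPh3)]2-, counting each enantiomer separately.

6

A trigonal bipyramid has two axial and three equatorial sites, which are chemically inequivalent.
Systematic enumeration (placing each ligand type in turn and discarding arrangements equivalent by rotation or reflection) gives 5 geometric isomers.
One of these lacks any improper symmetry element and so occurs as an enantiomeric pair, giving 5 + 1 = 6 stereoisomers in total.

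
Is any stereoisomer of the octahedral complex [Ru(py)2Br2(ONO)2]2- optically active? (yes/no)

An octahedron has six vertices in three trans pairs; every non-trans pair is cis.
Working through the distinct placements yields 5 geometric isomers: py trans, Br trans, ONO trans; py cis, Br trans, ONO cis; py trans, Br cis, ONO cis; py cis, Br cis, ONO cis (chiral); py cis, Br cis, ONO trans.
One of these lacks any improper symmetry element and so occurs as an enantiomeric pair, giving 5 + 1 = 6 stereoisomers in total.

yes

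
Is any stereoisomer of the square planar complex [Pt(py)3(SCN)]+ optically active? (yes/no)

A square has two trans pairs of vertices; adjacent vertices are cis.
Only one geometric arrangement is possible.

no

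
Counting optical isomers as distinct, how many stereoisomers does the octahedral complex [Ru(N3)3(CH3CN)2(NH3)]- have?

3

The six octahedral sites form three mutually perpendicular trans pairs.
The distinct arrangements are (3 in all): N3 mer, CH3CN trans; N3 fac, CH3CN cis; N3 mer, CH3CN cis.
Each arrangement has an internal mirror plane or centre of symmetry, so none is chiral.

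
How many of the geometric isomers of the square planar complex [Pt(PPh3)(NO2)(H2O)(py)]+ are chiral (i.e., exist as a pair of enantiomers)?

0

A square has two trans pairs of vertices; adjacent vertices are cis.
There are 3 geometric isomers: (H2O/PPh3 trans, NO2/py trans); (H2O/py trans, NO2/PPh3 trans); (H2O/NO2 trans, PPh3/py trans).
Each arrangement has an internal mirror plane or centre of symmetry, so none is chiral.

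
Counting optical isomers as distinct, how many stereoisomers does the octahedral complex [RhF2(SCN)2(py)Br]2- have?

8

Working through the distinct placements yields 6 geometric isomers: F cis, SCN cis (3 arrangements, 2 chiral); F cis, SCN trans; F trans, SCN cis; F trans, SCN trans.
Of these, 2 lack any improper symmetry element and so occur as enantiomeric pairs, giving 6 + 2 = 8 stereoisomers in total.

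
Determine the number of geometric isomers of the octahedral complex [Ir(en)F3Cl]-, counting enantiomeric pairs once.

2

In an octahedral complex each vertex has one trans partner and four cis neighbours.
Each en is bidentate and must span two cis positions.
The distinct arrangements are (2 in all): F fac; F mer.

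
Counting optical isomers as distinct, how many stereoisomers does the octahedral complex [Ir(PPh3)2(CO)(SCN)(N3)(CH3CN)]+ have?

Exhaustive case analysis gives 9 geometric isomers.
Of these, 6 lack any improper symmetry element and so occur as enantiomeric pairs, giving 9 + 6 = 15 stereoisomers in total.

15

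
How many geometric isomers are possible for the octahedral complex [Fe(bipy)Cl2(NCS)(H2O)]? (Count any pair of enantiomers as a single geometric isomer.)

In an octahedral complex each vertex has one trans partner and four cis neighbours.
Each bipy is bidentate and must span two cis positions.
Working through the distinct placements yields 4 geometric isomers: Cl trans; Cl cis (3 arrangements, 2 chiral).

4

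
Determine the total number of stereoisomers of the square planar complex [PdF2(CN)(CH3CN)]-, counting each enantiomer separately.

A square has two trans pairs of vertices; adjacent vertices are cis.
The distinct arrangements are (2 in all): F cis; F trans.
Each arrangement has an internal mirror plane or centre of symmetry, so none is chiral.

2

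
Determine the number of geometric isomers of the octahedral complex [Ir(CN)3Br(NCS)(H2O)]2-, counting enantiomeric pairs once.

The distinct arrangements are (4 in all): CN mer (3 arrangements); CN fac (chiral).

4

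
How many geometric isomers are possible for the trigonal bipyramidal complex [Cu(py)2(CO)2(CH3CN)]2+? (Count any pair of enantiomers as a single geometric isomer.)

5

A trigonal bipyramid has two axial and three equatorial sites, which are chemically inequivalent.
Exhaustive case analysis gives 5 geometric isomers.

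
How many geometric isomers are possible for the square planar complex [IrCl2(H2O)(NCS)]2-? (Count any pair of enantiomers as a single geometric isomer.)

In a square planar complex each vertex has one trans partner and two cis neighbours.
There are 2 geometric isomers: Cl cis; Cl trans.

2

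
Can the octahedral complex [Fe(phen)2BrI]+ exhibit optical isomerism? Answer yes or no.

yes

An octahedron has six vertices in three trans pairs; every non-trans pair is cis.
Each phen is bidentate and must span two cis positions.
Systematic placement gives 2 geometric isomers: Br and I mutually trans; Br and I mutually cis (chiral).
One of these lacks any improper symmetry element and so occurs as an enantiomeric pair, giving 2 + 1 = 3 stereoisomers in total.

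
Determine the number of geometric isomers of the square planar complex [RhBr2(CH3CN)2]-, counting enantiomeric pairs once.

2

In a square planar complex each vertex has one trans partner and two cis neighbours.
Systematic placement gives 2 geometric isomers: Br cis; Br trans.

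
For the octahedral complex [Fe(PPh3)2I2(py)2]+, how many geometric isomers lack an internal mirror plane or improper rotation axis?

1

The distinct arrangements are (5 in all): PPh3 trans, I trans, py trans; PPh3 cis, I trans, py cis; PPh3 cis, I cis, py trans; PPh3 cis, I cis, py cis (chiral); PPh3 trans, I cis, py cis.
One of these lacks any improper symmetry element and so occurs as an enantiomeric pair, giving 5 + 1 = 6 stereoisomers in total.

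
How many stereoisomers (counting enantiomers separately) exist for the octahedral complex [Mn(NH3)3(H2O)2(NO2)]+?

3

An octahedron has six vertices in three trans pairs; every non-trans pair is cis.
Systematic placement gives 3 geometric isomers: NH3 mer, H2O trans; NH3 fac, H2O cis; NH3 mer, H2O cis.
Each arrangement has an internal mirror plane or centre of symmetry, so none is chiral.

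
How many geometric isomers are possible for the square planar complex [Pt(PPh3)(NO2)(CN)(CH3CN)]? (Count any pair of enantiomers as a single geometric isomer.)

In a square planar complex each vertex has one trans partner and two cis neighbours.
There are 3 geometric isomers: (CH3CN/NO2 trans, CN/PPh3 trans); (CH3CN/PPh3 trans, CN/NO2 trans); (CH3CN/CN trans, NO2/PPh3 trans).

3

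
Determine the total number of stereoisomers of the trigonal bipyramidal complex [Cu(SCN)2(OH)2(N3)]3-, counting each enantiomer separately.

Placing the ligands in turn and identifying arrangements related by rotation or reflection leaves 5 distinct geometric isomers.
One of these lacks any improper symmetry element and so occurs as an enantiomeric pair, giving 5 + 1 = 6 stereoisomers in total.

6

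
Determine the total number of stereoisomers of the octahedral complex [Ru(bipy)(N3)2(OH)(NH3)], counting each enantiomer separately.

6

In an octahedral complex each vertex has one trans partner and four cis neighbours.
Each bipy is bidentate and must span two cis positions.
There are 4 geometric isomers: N3 trans; N3 cis (3 arrangements, 2 chiral).
Of these, 2 lack any improper symmetry element and so occur as enantiomeric pairs, giving 4 + 2 = 6 stereoisomers in total.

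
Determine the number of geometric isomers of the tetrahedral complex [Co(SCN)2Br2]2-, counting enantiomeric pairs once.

In a tetrahedral complex all four positions are equivalent and every pair of ligands is adjacent — there is no cis/trans distinction.
Only one geometric arrangement is possible.

1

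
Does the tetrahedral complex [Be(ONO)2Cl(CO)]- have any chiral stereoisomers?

no

In a tetrahedral complex all four positions are equivalent and every pair of ligands is adjacent — there is no cis/trans distinction.
Only one geometric arrangement is possible.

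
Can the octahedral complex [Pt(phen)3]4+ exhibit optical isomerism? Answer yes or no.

In an octahedral complex each vertex has one trans partner and four cis neighbours.
Each phen is bidentate and must span two cis positions.
Only one geometric arrangement is possible; it has no improper symmetry element, so it exists as a pair of enantiomers (2 stereoisomers).

yes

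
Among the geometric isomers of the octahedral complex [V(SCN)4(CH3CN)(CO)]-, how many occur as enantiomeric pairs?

0

Working through the distinct placements yields 2 geometric isomers: CH3CN and CO mutually trans; CH3CN and CO mutually cis.
Each arrangement has an internal mirror plane or centre of symmetry, so none is chiral.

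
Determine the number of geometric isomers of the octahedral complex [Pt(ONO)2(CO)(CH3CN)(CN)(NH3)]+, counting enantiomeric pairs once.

9

The six octahedral sites form three mutually perpendicular trans pairs.
Systematic enumeration (placing each ligand type in turn and discarding arrangements equivalent by rotation or reflection) gives 9 geometric isomers.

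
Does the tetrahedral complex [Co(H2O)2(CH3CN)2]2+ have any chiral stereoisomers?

In a tetrahedral complex all four positions are equivalent and every pair of ligands is adjacent — there is no cis/trans distinction.
Only one geometric arrangement is possible.

no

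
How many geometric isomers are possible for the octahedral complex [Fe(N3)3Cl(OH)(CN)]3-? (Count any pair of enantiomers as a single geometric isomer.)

4

In an octahedral complex each vertex has one trans partner and four cis neighbours.
Working through the distinct placements yields 4 geometric isomers: N3 mer (3 arrangements); N3 fac (chiral).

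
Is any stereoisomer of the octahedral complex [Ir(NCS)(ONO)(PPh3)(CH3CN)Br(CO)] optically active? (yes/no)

An octahedron has six vertices in three trans pairs; every non-trans pair is cis.
Placing the ligands in turn and identifying arrangements related by rotation or reflection leaves 15 distinct geometric isomers.
Of these, 15 lack any improper symmetry element and so occur as enantiomeric pairs, giving 15 + 15 = 30 stereoisomers in total.

yes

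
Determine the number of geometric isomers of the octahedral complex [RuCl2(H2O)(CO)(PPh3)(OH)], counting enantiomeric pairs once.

The six octahedral sites form three mutually perpendicular trans pairs.
Placing the ligands in turn and identifying arrangements related by rotation or reflection leaves 9 distinct geometric isomers.

9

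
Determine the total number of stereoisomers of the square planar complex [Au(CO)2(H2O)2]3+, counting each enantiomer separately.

A square has two trans pairs of vertices; adjacent vertices are cis.
Working through the distinct placements yields 2 geometric isomers: CO cis; CO trans.
Each arrangement has an internal mirror plane or centre of symmetry, so none is chiral.

2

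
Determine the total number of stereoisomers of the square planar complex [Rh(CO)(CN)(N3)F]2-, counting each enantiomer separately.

3

A square has two trans pairs of vertices; adjacent vertices are cis.
Systematic placement gives 3 geometric isomers: (CN/F trans, CO/N3 trans); (CN/N3 trans, CO/F trans); (CN/CO trans, F/N3 trans).
Each arrangement has an internal mirror plane or centre of symmetry, so none is chiral.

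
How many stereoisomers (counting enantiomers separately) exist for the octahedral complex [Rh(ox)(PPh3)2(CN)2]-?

4

In an octahedral complex each vertex has one trans partner and four cis neighbours.
Each ox is bidentate and must span two cis positions.
Working through the distinct placements yields 3 geometric isomers: PPh3 cis, CN trans; PPh3 cis, CN cis (chiral); PPh3 trans, CN cis.
One of these lacks any improper symmetry element and so occurs as an enantiomeric pair, giving 3 + 1 = 4 stereoisomers in total.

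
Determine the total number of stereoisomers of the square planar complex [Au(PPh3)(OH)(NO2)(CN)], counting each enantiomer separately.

The distinct arrangements are (3 in all): (CN/OH trans, NO2/PPh3 trans); (CN/PPh3 trans, NO2/OH trans); (CN/NO2 trans, OH/PPh3 trans).
Each arrangement has an internal mirror plane or centre of symmetry, so none is chiral.

3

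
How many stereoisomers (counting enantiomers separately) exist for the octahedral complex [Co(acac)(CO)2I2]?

4

The six octahedral sites form three mutually perpendicular trans pairs.
Each acac is bidentate and must span two cis positions.
Systematic placement gives 3 geometric isomers: CO trans, I cis; CO cis, I cis (chiral); CO cis, I trans.
One of these lacks any improper symmetry element and so occurs as an enantiomeric pair, giving 3 + 1 = 4 stereoisomers in total.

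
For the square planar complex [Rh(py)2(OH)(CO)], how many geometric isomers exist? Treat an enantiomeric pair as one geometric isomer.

A square has two trans pairs of vertices; adjacent vertices are cis.
The distinct arrangements are (2 in all): py cis; py trans.

2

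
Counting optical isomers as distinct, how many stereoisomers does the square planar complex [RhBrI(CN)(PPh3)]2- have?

A square has two trans pairs of vertices; adjacent vertices are cis.
The distinct arrangements are (3 in all): (Br/I trans, CN/PPh3 trans); (Br/PPh3 trans, CN/I trans); (Br/CN trans, I/PPh3 trans).
Each arrangement has an internal mirror plane or centre of symmetry, so none is chiral.

3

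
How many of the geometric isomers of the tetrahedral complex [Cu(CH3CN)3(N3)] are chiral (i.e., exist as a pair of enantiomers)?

0

Only one geometric arrangement is possible.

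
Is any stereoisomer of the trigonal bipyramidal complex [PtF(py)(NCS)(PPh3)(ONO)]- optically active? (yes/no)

yes

Systematic enumeration (placing each ligand type in turn and discarding arrangements equivalent by rotation or reflection) gives 10 geometric isomers.
Of these, 10 lack any improper symmetry element and so occur as enantiomeric pairs, giving 10 + 10 = 20 stereoisomers in total.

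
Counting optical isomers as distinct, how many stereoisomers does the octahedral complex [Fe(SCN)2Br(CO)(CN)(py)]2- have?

Systematic enumeration (placing each ligand type in turn and discarding arrangements equivalent by rotation or reflection) gives 9 geometric isomers.
Of these, 6 lack any improper symmetry element and so occur as enantiomeric pairs, giving 9 + 6 = 15 stereoisomers in total.

15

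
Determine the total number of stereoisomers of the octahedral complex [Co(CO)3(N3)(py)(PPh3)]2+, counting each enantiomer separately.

The distinct arrangements are (4 in all): CO mer (3 arrangements); CO fac (chiral).
One of these lacks any improper symmetry element and so occurs as an enantiomeric pair, giving 4 + 1 = 5 stereoisomers in total.

5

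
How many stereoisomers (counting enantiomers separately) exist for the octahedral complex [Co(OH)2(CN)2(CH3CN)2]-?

6

An octahedron has six vertices in three trans pairs; every non-trans pair is cis.
The distinct arrangements are (5 in all): OH trans, CN trans, CH3CN trans; OH cis, CN cis, CH3CN trans; OH trans, CN cis, CH3CN cis; OH cis, CN cis, CH3CN cis (chiral); OH cis, CN trans, CH3CN cis.
One of these lacks any improper symmetry element and so occurs as an enantiomeric pair, giving 5 + 1 = 6 stereoisomers in total.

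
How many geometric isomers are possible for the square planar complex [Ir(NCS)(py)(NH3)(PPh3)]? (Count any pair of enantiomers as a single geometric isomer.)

There are 3 geometric isomers: (NCS/PPh3 trans, NH3/py trans); (NCS/py trans, NH3/PPh3 trans); (NCS/NH3 trans, PPh3/py trans).

3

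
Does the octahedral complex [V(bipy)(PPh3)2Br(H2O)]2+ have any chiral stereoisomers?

yes

The six octahedral sites form three mutually perpendicular trans pairs.
Each bipy is bidentate and must span two cis positions.
The distinct arrangements are (4 in all): PPh3 cis (3 arrangements, 2 chiral); PPh3 trans.
Of these, 2 lack any improper symmetry element and so occur as enantiomeric pairs, giving 4 + 2 = 6 stereoisomers in total.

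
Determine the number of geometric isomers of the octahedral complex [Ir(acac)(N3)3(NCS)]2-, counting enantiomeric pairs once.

2

An octahedron has six vertices in three trans pairs; every non-trans pair is cis.
Each acac is bidentate and must span two cis positions.
There are 2 geometric isomers: N3 mer; N3 fac.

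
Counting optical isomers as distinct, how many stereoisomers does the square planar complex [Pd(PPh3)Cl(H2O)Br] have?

3

A square has two trans pairs of vertices; adjacent vertices are cis.
Working through the distinct placements yields 3 geometric isomers: (Br/H2O trans, Cl/PPh3 trans); (Br/PPh3 trans, Cl/H2O trans); (Br/Cl trans, H2O/PPh3 trans).
Each arrangement has an internal mirror plane or centre of symmetry, so none is chiral.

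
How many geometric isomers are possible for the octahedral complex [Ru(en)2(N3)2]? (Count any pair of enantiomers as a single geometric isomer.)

An octahedron has six vertices in three trans pairs; every non-trans pair is cis.
Each en is bidentate and must span two cis positions.
Working through the distinct placements yields 2 geometric isomers: N3 trans; N3 cis (chiral).

2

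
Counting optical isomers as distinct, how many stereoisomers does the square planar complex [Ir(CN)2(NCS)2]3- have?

A square has two trans pairs of vertices; adjacent vertices are cis.
Systematic placement gives 2 geometric isomers: CN cis; CN trans.
Each arrangement has an internal mirror plane or centre of symmetry, so none is chiral.

2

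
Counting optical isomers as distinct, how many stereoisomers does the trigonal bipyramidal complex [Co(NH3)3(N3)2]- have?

3

In a trigonal bipyramid the two axial positions differ from the three equatorial ones.
The distinct arrangements are (3 in all): N3 both axial; N3 one axial, one equatorial; N3 both equatorial.
Each arrangement has an internal mirror plane or centre of symmetry, so none is chiral.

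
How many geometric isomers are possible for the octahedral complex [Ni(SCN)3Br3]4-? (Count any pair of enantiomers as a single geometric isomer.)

2

The six octahedral sites form three mutually perpendicular trans pairs.
Systematic placement gives 2 geometric isomers: SCN mer; SCN fac.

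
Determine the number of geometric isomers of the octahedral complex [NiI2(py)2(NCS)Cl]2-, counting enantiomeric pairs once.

6

The six octahedral sites form three mutually perpendicular trans pairs.
Working through the distinct placements yields 6 geometric isomers: I cis, py trans; I cis, py cis (3 arrangements, 2 chiral); I trans, py trans; I trans, py cis.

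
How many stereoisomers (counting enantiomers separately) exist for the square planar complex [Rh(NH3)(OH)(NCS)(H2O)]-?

3

A square has two trans pairs of vertices; adjacent vertices are cis.
The distinct arrangements are (3 in all): (H2O/NH3 trans, NCS/OH trans); (H2O/OH trans, NCS/NH3 trans); (H2O/NCS trans, NH3/OH trans).
Each arrangement has an internal mirror plane or centre of symmetry, so none is chiral.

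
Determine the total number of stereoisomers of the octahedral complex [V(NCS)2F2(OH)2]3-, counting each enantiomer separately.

6

In an octahedral complex each vertex has one trans partner and four cis neighbours.
Systematic placement gives 5 geometric isomers: NCS trans, F trans, OH trans; NCS cis, F trans, OH cis; NCS cis, F cis, OH trans; NCS cis, F cis, OH cis (chiral); NCS trans, F cis, OH cis.
One of these lacks any improper symmetry element and so occurs as an enantiomeric pair, giving 5 + 1 = 6 stereoisomers in total.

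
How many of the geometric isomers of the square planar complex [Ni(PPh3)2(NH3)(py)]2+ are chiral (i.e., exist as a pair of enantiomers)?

A square has two trans pairs of vertices; adjacent vertices are cis.
Systematic placement gives 2 geometric isomers: PPh3 cis; PPh3 trans.
Each arrangement has an internal mirror plane or centre of symmetry, so none is chiral.

0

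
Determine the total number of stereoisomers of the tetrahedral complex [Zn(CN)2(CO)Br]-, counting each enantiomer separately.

1

All four vertices of a tetrahedron are equivalent and mutually adjacent, so cis/trans isomerism cannot arise.
Only one geometric arrangement is possible.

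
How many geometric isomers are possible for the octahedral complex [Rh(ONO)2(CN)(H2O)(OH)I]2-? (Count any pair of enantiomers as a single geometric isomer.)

9

An octahedron has six vertices in three trans pairs; every non-trans pair is cis.
Placing the ligands in turn and identifying arrangements related by rotation or reflection leaves 9 distinct geometric isomers.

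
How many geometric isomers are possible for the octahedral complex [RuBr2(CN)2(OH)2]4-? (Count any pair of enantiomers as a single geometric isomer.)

5

An octahedron has six vertices in three trans pairs; every non-trans pair is cis.
Systematic placement gives 5 geometric isomers: Br trans, CN trans, OH trans; Br trans, CN cis, OH cis; Br cis, CN cis, OH trans; Br cis, CN cis, OH cis (chiral); Br cis, CN trans, OH cis.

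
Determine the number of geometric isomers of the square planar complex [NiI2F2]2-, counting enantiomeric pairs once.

In a square planar complex each vertex has one trans partner and two cis neighbours.
There are 2 geometric isomers: I cis; I trans.

2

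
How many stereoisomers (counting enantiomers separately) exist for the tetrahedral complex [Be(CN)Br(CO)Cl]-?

All four vertices of a tetrahedron are equivalent and mutually adjacent, so cis/trans isomerism cannot arise.
Only one geometric arrangement is possible; it has no improper symmetry element, so it exists as a pair of enantiomers (2 stereoisomers).

2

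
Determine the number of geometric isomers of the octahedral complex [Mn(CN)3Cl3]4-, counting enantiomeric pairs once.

2

In an octahedral complex each vertex has one trans partner and four cis neighbours.
Working through the distinct placements yields 2 geometric isomers: CN mer; CN fac.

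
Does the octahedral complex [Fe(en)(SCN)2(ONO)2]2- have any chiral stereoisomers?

An octahedron has six vertices in three trans pairs; every non-trans pair is cis.
Each en is bidentate and must span two cis positions.
Working through the distinct placements yields 3 geometric isomers: SCN cis, ONO trans; SCN cis, ONO cis (chiral); SCN trans, ONO cis.
One of these lacks any improper symmetry element and so occurs as an enantiomeric pair, giving 3 + 1 = 4 stereoisomers in total.

yes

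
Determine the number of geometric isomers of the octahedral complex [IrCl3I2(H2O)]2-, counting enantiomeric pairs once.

An octahedron has six vertices in three trans pairs; every non-trans pair is cis.
Working through the distinct placements yields 3 geometric isomers: Cl mer, I trans; Cl mer, I cis; Cl fac, I cis.

3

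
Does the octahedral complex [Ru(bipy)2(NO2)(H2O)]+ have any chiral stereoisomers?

The six octahedral sites form three mutually perpendicular trans pairs.
Each bipy is bidentate and must span two cis positions.
Working through the distinct placements yields 2 geometric isomers: NO2 and H2O mutually trans; NO2 and H2O mutually cis (chiral).
One of these lacks any improper symmetry element and so occurs as an enantiomeric pair, giving 2 + 1 = 3 stereoisomers in total.

yes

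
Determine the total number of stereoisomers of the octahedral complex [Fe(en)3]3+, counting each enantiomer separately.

Each en is bidentate and must span two cis positions.
Only one geometric arrangement is possible; it has no improper symmetry element, so it exists as a pair of enantiomers (2 stereoisomers).

2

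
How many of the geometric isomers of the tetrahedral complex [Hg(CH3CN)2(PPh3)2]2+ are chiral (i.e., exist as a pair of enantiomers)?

Only one geometric arrangement is possible.

0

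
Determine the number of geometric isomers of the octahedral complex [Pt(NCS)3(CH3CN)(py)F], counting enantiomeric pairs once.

An octahedron has six vertices in three trans pairs; every non-trans pair is cis.
The distinct arrangements are (4 in all): NCS mer (3 arrangements); NCS fac (chiral).

4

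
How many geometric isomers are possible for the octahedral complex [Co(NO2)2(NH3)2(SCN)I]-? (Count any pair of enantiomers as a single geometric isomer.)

An octahedron has six vertices in three trans pairs; every non-trans pair is cis.
Systematic placement gives 6 geometric isomers: NO2 cis, NH3 cis (3 arrangements, 2 chiral); NO2 trans, NH3 cis; NO2 cis, NH3 trans; NO2 trans, NH3 trans.

6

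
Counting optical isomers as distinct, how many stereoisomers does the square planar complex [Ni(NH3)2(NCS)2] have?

In a square planar complex each vertex has one trans partner and two cis neighbours.
Systematic placement gives 2 geometric isomers: NH3 cis; NH3 trans.
Each arrangement has an internal mirror plane or centre of symmetry, so none is chiral.

2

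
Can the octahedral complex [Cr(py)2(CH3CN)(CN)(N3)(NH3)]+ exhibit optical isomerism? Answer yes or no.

yes

The six octahedral sites form three mutually perpendicular trans pairs.
Systematic enumeration (placing each ligand type in turn and discarding arrangements equivalent by rotation or reflection) gives 9 geometric isomers.
Of these, 6 lack any improper symmetry element and so occur as enantiomeric pairs, giving 9 + 6 = 15 stereoisomers in total.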